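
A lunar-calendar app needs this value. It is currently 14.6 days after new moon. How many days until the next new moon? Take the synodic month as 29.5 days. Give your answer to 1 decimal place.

One full lunation from the last new moon is 29.5 d; remaining = 29.5 − 14.6 = 14.900 d.

14.9 days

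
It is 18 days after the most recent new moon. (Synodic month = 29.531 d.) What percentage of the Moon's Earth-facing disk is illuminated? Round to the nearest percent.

89%

Phase angle: θ = 360°·(18 d)/(29.531 d) = 219.4°.
cos 219.4° = (-0.772), so f = (1 − (-0.772))/2 = 0.886, so 89%.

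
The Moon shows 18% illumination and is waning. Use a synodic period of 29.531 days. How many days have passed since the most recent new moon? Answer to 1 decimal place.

25.4 days

From f = (1 − cos θ)/2: cos θ = 1 − 2×0.18 = 0.640; arccos → 50.2°.
Waning ⇒ past full, so θ = 360° − 50.2° = 309.8°.
Age = 29.531 × 309.8°/360° ≈ 25.41 days.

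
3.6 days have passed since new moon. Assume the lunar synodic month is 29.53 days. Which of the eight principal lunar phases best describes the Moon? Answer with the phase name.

At 3.6/29.53 of the cycle, θ ≈ 44° — the waxing crescent range.

waxing crescent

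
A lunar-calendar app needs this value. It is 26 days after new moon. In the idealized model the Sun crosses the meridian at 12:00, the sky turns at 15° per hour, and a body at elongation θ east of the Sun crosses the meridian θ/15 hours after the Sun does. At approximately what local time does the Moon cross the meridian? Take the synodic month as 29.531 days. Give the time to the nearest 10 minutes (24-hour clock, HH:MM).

09:10

Phase angle: θ = 360°·(26 d)/(29.531 d) = 317.0°.
The Moon trails the Sun by θ/15 = 317.0/15 ≈ 21.13 hours.
12:00 + 21.130 h ≈ 09:08 → 09:10 to the nearest ten minutes.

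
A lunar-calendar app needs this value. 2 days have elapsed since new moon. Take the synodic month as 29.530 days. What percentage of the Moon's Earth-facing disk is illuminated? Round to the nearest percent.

4%

Phase angle: θ = 360°·(2 d)/(29.530 d) = 24.4°.
With cos θ = 0.911, the lit fraction is (1 − 0.911)/2 ≈ 0.045, so 4%.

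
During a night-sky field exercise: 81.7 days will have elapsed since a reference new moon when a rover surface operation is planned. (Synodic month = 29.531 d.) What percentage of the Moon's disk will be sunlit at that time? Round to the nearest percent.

45%

81.7/29.531 = 2.767 lunations, so 2 complete cycles and 22.64 d into the next.
Elongation θ = 360° × 22.64/29.531 ≈ 276.0°.
With cos θ = 0.104, the lit fraction is (1 − 0.104)/2 ≈ 0.448, so 45%.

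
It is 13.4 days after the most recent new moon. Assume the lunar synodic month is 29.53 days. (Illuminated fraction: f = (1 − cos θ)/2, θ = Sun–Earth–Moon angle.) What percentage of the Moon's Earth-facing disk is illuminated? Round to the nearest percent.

98%

Phase angle: θ = 360°·(13.4 d)/(29.53 d) = 163.4°.
With cos θ = (-0.958), the lit fraction is (1 − (-0.958))/2 ≈ 0.979, so 98%.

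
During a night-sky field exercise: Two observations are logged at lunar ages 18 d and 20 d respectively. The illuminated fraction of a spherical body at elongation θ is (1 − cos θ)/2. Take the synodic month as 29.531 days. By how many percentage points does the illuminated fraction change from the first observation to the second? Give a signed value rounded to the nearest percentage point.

-17 pp

First observation: θ = 360°·18/29.531 = 219.4°, so f = 0.886.
Second observation: θ = 243.8°, f = 0.721.
Δf = 0.721 − 0.886 = -0.166, i.e. -17 pp.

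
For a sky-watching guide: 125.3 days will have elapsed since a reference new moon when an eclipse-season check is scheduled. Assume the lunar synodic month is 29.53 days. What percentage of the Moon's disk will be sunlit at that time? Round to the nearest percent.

Reduce mod P: 125.3 − 4×29.53 = 7.18 d into the current lunation.
Elongation θ = 360° × 7.18/29.53 ≈ 87.5°.
cos 87.5° = 0.043, so f = (1 − 0.043)/2 = 0.478, so 48%.

48%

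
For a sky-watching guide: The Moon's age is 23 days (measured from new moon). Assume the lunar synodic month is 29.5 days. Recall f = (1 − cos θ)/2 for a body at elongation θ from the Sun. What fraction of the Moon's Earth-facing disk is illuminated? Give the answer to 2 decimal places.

0.41

Elongation θ = 360° × 23/29.5 ≈ 280.7°.
Illuminated fraction = (1 − cos 280.7°)/2 = (1 − 0.185)/2 ≈ 0.407.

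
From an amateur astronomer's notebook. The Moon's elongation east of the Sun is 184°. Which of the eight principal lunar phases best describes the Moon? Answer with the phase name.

full moon

184° lies in the full moon sector of the 8-phase cycle.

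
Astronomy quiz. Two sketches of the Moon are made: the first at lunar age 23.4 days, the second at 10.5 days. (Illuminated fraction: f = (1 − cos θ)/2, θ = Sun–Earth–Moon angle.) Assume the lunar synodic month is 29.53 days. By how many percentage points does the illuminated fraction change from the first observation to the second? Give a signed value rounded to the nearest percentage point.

First observation: θ = 360°·23.4/29.53 = 285.3°, so f = 0.368.
Second observation: θ = 128.0°, f = 0.808.
Δf = 0.808 − 0.368 = +0.440, i.e. +44 pp.

+44 percentage points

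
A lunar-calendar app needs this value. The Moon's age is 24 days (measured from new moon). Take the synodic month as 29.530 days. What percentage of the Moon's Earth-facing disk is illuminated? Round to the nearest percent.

Elongation θ = 360° × 24/29.530 ≈ 292.6°.
cos 292.6° = 0.384, so f = (1 − 0.384)/2 = 0.308, so 31%.

31%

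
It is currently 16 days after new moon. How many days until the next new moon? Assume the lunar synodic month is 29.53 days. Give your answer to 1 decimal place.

13.5 days

The next new moon completes the synodic month: 29.53 − 16 = 13.530 days.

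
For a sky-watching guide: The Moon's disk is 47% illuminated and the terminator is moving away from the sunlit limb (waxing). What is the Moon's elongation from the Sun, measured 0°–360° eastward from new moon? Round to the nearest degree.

87°

Invert f = (1 − cos θ)/2 to get cos θ = 1 − 2(0.47) = 0.060, hence θ₀ = arccos 0.060 = 86.6°.
Before full moon the principal value applies: θ = 86.6°.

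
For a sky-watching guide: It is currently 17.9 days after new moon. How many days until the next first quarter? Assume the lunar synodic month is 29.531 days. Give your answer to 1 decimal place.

First quarter occurs at elongation 90°, i.e. at age 29.531 × 90/360 = 7.383 d.
Already past this cycle's first quarter; the next is at 7.383 + 29.531 = 36.914 d, so 36.914 − 17.9 = 19.014 days.

19.0 days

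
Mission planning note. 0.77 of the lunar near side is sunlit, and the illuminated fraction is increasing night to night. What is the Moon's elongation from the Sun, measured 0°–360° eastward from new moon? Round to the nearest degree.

123°

Invert f = (1 − cos θ)/2 to get cos θ = 1 − 2(0.77) = -0.540, hence θ₀ = arccos -0.540 = 122.7°.
Before full moon the principal value applies: θ = 122.7°.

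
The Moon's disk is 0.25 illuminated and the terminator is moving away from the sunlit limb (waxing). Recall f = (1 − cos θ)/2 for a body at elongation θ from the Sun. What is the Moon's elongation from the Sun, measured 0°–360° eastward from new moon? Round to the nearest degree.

cos θ = 1 − 2f = 0.500, giving a principal value of 60.0°.
Waxing ⇒ before full, so θ = 60.0°.

60°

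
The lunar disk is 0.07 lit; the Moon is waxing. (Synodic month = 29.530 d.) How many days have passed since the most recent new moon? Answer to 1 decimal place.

2.5 days

cos θ = 1 − 2f = 0.860, giving a principal value of 30.7°.
Before full moon the principal value applies: θ = 30.7°.
That fraction of the synodic month is 30.7/360 × 29.530 d ≈ 2.52 d.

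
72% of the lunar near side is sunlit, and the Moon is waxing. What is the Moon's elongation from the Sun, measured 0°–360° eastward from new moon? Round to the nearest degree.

116°

From f = (1 − cos θ)/2: cos θ = 1 − 2×0.72 = -0.440; arccos → 116.1°.
Waxing ⇒ before full, so θ = 116.1°.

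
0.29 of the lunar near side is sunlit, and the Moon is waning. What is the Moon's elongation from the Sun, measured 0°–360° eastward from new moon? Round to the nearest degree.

cos θ = 1 − 2f = 0.420, giving a principal value of 65.2°.
Waning ⇒ past full, so θ = 360° − 65.2° = 294.8°.

295°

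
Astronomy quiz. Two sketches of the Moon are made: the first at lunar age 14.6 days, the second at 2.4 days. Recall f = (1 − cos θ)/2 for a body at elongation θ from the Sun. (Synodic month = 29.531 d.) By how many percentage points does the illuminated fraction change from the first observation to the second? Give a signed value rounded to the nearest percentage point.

-94 percentage points

θ₁ = 360° × 14.6/29.531 = 178.0°, f₁ = (1 − cos θ₁)/2 = 1.000.
θ₂ = 360° × 2.4/29.531 = 29.3°, f₂ = (1 − cos θ₂)/2 = 0.064.
Change = f₂ − f₁ = -0.936 → -94 percentage points.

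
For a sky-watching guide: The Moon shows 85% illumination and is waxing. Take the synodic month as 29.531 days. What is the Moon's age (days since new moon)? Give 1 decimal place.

From f = (1 − cos θ)/2: cos θ = 1 − 2×0.85 = -0.700; arccos → 134.4°.
The Moon is waxing (0°–180°), so θ = 134.4° directly.
Age = 29.531 × 134.4°/360° ≈ 11.03 days.

11.0 days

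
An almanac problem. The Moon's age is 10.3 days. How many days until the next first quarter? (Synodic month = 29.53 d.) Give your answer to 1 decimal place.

First quarter occurs at elongation 90°, i.e. at age 29.53 × 90/360 = 7.383 d.
This lunation's first quarter (7.383 d) has passed, so add one period: 36.913 − 10.3 = 26.613 days.

26.6 days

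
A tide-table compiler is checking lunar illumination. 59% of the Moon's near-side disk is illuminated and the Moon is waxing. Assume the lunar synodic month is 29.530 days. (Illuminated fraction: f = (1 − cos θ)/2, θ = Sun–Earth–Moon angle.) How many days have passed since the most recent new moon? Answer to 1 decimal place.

From f = (1 − cos θ)/2: cos θ = 1 − 2×0.59 = -0.180; arccos → 100.4°.
The Moon is waxing (0°–180°), so θ = 100.4° directly.
Age = 29.530 × 100.4°/360° ≈ 8.23 days.

8.2 days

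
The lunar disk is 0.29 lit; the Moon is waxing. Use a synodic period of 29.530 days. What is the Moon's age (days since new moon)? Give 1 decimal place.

Invert f = (1 − cos θ)/2 to get cos θ = 1 − 2(0.29) = 0.420, hence θ₀ = arccos 0.420 = 65.2°.
Before full moon the principal value applies: θ = 65.2°.
At 360°/29.530 d per day, 65.2° corresponds to 5.35 days.

5.3 days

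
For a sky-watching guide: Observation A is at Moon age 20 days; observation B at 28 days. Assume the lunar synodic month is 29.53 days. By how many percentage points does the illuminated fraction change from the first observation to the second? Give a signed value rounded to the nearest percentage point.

-69 percentage points

θ₁ = 360° × 20/29.53 = 243.8°, f₁ = (1 − cos θ₁)/2 = 0.721.
θ₂ = 360° × 28/29.53 = 341.3°, f₂ = (1 − cos θ₂)/2 = 0.026.
Change = f₂ − f₁ = -0.694 → -69 percentage points.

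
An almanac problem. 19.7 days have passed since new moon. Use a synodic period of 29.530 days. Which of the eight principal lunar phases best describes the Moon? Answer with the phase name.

At 19.7/29.530 of the cycle, θ ≈ 240° — the waning gibbous range.

waning gibbous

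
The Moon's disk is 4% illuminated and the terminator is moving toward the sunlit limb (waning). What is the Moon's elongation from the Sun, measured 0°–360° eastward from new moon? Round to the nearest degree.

From f = (1 − cos θ)/2: cos θ = 1 − 2×0.04 = 0.920; arccos → 23.1°.
Since the Moon is past full (waning), take the reflex angle: θ = 360° − 23.1° = 336.9°.

337°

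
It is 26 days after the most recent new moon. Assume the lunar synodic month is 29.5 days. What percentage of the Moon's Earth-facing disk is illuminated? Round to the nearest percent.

Elongation θ = 360° × 26/29.5 ≈ 317.3°.
With cos θ = 0.735, the lit fraction is (1 − 0.735)/2 ≈ 0.133, so 13%.

13%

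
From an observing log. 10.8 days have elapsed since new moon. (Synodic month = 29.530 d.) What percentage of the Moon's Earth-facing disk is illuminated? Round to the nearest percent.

Phase angle: θ = 360°·(10.8 d)/(29.530 d) = 131.7°.
With cos θ = (-0.665), the lit fraction is (1 − (-0.665))/2 ≈ 0.832, so 83%.

83%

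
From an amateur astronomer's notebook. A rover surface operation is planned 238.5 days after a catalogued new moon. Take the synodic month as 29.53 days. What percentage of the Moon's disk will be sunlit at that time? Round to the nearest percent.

238.5 d spans 8 complete synodic months (8 × 29.53 = 236.24 d) plus 2.26 d.
Elongation θ = 360° × 2.26/29.53 ≈ 27.6°.
cos 27.6° = 0.887, so f = (1 − 0.887)/2 = 0.057, so 6%.

6%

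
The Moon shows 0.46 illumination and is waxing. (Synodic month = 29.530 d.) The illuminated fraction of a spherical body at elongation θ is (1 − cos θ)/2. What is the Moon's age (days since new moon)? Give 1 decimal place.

7.0 days

cos θ = 1 − 2f = 0.080, giving a principal value of 85.4°.
Waxing ⇒ before full, so θ = 85.4°.
Age = 29.530 × 85.4°/360° ≈ 7.01 days.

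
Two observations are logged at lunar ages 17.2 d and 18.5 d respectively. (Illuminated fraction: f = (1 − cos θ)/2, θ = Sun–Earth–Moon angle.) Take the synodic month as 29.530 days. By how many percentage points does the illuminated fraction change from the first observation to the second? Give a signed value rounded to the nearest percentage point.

-8 percentage points

θ₁ = 360° × 17.2/29.530 = 209.7°, f₁ = (1 − cos θ₁)/2 = 0.934.
θ₂ = 360° × 18.5/29.530 = 225.5°, f₂ = (1 − cos θ₂)/2 = 0.850.
Change = f₂ − f₁ = -0.084 → -8 percentage points.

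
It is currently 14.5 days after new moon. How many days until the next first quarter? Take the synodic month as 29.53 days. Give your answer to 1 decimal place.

First quarter occurs at elongation 90°, i.e. at age 29.53 × 90/360 = 7.383 d.
Already past this cycle's first quarter; the next is at 7.383 + 29.53 = 36.913 d, so 36.913 − 14.5 = 22.413 days.

22.4 days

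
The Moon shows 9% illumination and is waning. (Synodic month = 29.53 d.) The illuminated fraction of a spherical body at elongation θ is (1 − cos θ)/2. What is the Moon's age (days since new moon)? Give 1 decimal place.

From f = (1 − cos θ)/2: cos θ = 1 − 2×0.09 = 0.820; arccos → 34.9°.
Since the Moon is past full (waning), take the reflex angle: θ = 360° − 34.9° = 325.1°.
Age = 29.53 × 325.1°/360° ≈ 26.67 days.

26.7 days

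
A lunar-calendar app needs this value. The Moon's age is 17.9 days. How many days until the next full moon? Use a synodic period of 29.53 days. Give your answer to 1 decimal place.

Full moon is 0.5 of the way through the cycle: age 0.5 × 29.53 = 14.765 d.
Already past this cycle's full moon; the next is at 14.765 + 29.53 = 44.295 d, so 44.295 − 17.9 = 26.395 days.

26.4 days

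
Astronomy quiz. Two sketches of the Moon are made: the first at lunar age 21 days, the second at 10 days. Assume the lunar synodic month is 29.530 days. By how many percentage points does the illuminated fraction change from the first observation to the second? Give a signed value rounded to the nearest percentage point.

θ₁ = 360° × 21/29.530 = 256.0°, f₁ = (1 − cos θ₁)/2 = 0.621.
θ₂ = 360° × 10/29.530 = 121.9°, f₂ = (1 − cos θ₂)/2 = 0.764.
Change = f₂ − f₁ = +0.143 → +14 percentage points.

+14 percentage points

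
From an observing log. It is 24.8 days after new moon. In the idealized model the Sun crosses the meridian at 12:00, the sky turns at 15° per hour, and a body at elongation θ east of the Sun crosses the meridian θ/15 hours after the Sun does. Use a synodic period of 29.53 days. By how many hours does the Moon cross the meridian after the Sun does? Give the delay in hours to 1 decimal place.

20.2 h

The Moon has covered 24.8/29.53 of its cycle, so θ ≈ 360° × 24.8/29.53 = 302.3°.
The Moon trails the Sun by θ/15 = 302.3/15 ≈ 20.16 hours.
So the Moon crosses the meridian 20.16 h after the Sun.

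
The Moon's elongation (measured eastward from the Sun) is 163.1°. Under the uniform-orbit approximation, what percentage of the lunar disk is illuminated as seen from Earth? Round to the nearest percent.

Half-versine of 163.1°: (1 − (-0.957))/2 = 0.978, i.e. 98%.

98%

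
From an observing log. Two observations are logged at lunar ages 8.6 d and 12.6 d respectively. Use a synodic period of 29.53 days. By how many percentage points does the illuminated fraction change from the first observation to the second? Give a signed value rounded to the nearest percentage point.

θ₁ = 360° × 8.6/29.53 = 104.8°, f₁ = (1 − cos θ₁)/2 = 0.628.
θ₂ = 360° × 12.6/29.53 = 153.6°, f₂ = (1 − cos θ₂)/2 = 0.948.
Change = f₂ − f₁ = +0.320 → +32 percentage points.

+32 percentage points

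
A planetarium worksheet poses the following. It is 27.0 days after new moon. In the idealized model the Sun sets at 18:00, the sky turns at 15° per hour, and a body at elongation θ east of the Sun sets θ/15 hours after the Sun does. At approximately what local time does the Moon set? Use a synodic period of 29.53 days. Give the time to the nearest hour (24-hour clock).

16:00

The Moon has covered 27.0/29.53 of its cycle, so θ ≈ 360° × 27.0/29.53 = 329.2°.
Delay after the Sun = 329.2° / (15°/h) ≈ 21.94 h.
18:00 + 21.94 h ≈ 15:57 → 16:00 to the nearest hour.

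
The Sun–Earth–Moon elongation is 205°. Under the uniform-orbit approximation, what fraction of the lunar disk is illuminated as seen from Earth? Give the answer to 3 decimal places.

f = (1 − cos 205°)/2 = (1 − (-0.906))/2 ≈ 0.953.

0.953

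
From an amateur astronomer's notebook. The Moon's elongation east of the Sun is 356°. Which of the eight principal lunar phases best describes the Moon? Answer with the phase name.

The new moon sector spans roughly -22°–22°; 356° falls inside it.

new moon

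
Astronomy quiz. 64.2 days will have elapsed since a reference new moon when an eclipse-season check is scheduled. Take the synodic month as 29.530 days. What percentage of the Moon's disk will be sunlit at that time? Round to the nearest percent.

27%

64.2/29.530 = 2.174 lunations, so 2 complete cycles and 5.14 d into the next.
Phase angle: θ = 360°·(5.14 d)/(29.530 d) = 62.7°.
cos 62.7° = 0.459, so f = (1 − 0.459)/2 = 0.270, so 27%.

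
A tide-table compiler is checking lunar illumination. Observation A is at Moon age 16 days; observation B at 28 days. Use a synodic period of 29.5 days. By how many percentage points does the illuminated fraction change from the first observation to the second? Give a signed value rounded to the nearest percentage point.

-96 percentage points

First observation: θ = 360°·16/29.5 = 195.3°, so f = 0.982.
Second observation: θ = 341.7°, f = 0.025.
Δf = 0.025 − 0.982 = -0.957, i.e. -96 pp.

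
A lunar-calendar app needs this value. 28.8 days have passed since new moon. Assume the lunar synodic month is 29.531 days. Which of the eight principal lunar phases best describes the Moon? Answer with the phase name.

At 28.8/29.531 of the cycle, θ ≈ 351° — the new moon range.

new moon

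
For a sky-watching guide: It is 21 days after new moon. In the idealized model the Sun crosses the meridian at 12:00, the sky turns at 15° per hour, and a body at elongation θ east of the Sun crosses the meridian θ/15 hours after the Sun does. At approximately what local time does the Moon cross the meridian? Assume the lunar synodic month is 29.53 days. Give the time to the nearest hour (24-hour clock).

The Moon has covered 21/29.53 of its cycle, so θ ≈ 360° × 21/29.53 = 256.0°.
At 15° of sky rotation per hour, 256.0° corresponds to a 17.07 h lag.
12:00 + 17.07 h ≈ 05:04 → 05:00 to the nearest hour.

05:00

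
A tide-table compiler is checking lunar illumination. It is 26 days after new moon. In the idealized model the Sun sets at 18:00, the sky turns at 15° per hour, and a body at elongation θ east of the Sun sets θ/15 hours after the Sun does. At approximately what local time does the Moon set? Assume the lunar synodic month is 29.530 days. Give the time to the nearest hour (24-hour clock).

15:00

The Moon has covered 26/29.530 of its cycle, so θ ≈ 360° × 26/29.530 = 317.0°.
Delay after the Sun = 317.0° / (15°/h) ≈ 21.13 h.
18:00 + 21.13 h ≈ 15:08 → 15:00 to the nearest hour.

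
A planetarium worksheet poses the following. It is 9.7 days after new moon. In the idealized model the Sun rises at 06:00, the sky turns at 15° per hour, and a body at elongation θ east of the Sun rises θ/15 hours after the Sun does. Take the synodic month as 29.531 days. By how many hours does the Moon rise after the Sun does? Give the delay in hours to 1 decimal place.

7.9 h

The Moon has covered 9.7/29.531 of its cycle, so θ ≈ 360° × 9.7/29.531 = 118.2°.
Delay after the Sun = 118.2° / (15°/h) ≈ 7.88 h.
So the Moon rises 7.88 h after the Sun.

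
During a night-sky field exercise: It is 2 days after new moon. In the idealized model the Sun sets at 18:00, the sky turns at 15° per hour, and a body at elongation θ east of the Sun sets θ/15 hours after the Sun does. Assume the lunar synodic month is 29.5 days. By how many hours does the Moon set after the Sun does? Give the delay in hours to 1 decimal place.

1.6 h

Elongation θ = 360° × 2/29.5 ≈ 24.4°.
At 15° of sky rotation per hour, 24.4° corresponds to a 1.63 h lag.
So the Moon sets 1.63 h after the Sun.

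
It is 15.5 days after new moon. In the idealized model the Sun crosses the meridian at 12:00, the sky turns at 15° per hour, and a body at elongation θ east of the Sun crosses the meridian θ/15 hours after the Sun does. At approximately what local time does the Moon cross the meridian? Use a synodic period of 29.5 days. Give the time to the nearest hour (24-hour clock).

Phase angle: θ = 360°·(15.5 d)/(29.5 d) = 189.2°.
The Moon trails the Sun by θ/15 = 189.2/15 ≈ 12.61 hours.
12:00 + 12.61 h ≈ 00:37 → 01:00 to the nearest hour.

01:00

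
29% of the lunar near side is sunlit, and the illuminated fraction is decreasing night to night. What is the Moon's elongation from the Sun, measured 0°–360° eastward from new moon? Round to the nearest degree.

cos θ = 1 − 2f = 0.420, giving a principal value of 65.2°.
Waning ⇒ past full, so θ = 360° − 65.2° = 294.8°.

295°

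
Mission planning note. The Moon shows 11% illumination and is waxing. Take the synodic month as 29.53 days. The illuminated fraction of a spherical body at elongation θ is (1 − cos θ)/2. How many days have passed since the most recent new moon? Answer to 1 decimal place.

From f = (1 − cos θ)/2: cos θ = 1 − 2×0.11 = 0.780; arccos → 38.7°.
The Moon is waxing (0°–180°), so θ = 38.7° directly.
That fraction of the synodic month is 38.7/360 × 29.53 d ≈ 3.18 d.

3.2 days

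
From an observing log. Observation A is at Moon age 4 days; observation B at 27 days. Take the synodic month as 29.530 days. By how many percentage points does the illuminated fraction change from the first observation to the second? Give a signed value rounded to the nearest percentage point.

First observation: θ = 360°·4/29.530 = 48.8°, so f = 0.170.
Second observation: θ = 329.2°, f = 0.071.
Δf = 0.071 − 0.170 = -0.100, i.e. -10 pp.

-10 pp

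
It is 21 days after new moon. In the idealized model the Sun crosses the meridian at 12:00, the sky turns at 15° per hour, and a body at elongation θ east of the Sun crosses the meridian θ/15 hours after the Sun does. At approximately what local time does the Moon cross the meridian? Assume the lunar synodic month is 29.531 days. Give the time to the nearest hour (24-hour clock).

The Moon has covered 21/29.531 of its cycle, so θ ≈ 360° × 21/29.531 = 256.0°.
At 15° of sky rotation per hour, 256.0° corresponds to a 17.07 h lag.
12:00 + 17.07 h ≈ 05:04 → 05:00 to the nearest hour.

05:00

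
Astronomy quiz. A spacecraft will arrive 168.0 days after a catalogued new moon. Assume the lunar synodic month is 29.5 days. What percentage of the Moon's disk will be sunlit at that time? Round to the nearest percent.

168.0/29.5 = 5.695 lunations, so 5 complete cycles and 20.50 d into the next.
Elongation θ = 360° × 20.50/29.5 ≈ 250.2°.
With cos θ = (-0.339), the lit fraction is (1 − (-0.339))/2 ≈ 0.670, so 67%.

67%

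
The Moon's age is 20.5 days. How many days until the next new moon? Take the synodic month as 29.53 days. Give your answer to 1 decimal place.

One full lunation from the last new moon is 29.53 d; remaining = 29.53 − 20.5 = 9.030 d.

9.0 days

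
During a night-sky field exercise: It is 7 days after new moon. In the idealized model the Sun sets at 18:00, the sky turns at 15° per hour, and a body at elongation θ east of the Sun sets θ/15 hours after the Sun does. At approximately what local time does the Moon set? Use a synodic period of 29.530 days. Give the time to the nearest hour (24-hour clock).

00:00

Phase angle: θ = 360°·(7 d)/(29.530 d) = 85.3°.
The Moon trails the Sun by θ/15 = 85.3/15 ≈ 5.69 hours.
18:00 + 5.69 h ≈ 23:41 → 00:00 to the nearest hour.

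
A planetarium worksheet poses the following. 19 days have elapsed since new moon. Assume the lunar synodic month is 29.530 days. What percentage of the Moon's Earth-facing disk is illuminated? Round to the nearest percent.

Elongation θ = 360° × 19/29.530 ≈ 231.6°.
With cos θ = (-0.621), the lit fraction is (1 − (-0.621))/2 ≈ 0.810, so 81%.

81%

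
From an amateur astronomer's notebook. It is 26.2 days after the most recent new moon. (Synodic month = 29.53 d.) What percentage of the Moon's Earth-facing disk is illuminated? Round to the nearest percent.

12%

Elongation θ = 360° × 26.2/29.53 ≈ 319.4°.
With cos θ = 0.759, the lit fraction is (1 − 0.759)/2 ≈ 0.120, so 12%.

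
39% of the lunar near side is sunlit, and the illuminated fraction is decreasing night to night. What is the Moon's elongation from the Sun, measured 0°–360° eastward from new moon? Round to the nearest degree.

283°

cos θ = 1 − 2f = 0.220, giving a principal value of 77.3°.
Waning ⇒ past full, so θ = 360° − 77.3° = 282.7°.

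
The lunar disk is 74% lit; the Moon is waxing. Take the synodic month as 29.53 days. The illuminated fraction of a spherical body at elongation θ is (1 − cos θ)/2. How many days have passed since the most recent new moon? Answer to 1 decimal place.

9.7 days

From f = (1 − cos θ)/2: cos θ = 1 − 2×0.74 = -0.480; arccos → 118.7°.
The Moon is waxing (0°–180°), so θ = 118.7° directly.
That fraction of the synodic month is 118.7/360 × 29.53 d ≈ 9.74 d.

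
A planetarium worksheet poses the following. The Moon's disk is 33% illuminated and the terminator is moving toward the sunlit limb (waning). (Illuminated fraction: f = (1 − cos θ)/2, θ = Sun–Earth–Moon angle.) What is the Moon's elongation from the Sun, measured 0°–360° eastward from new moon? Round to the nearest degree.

290°

cos θ = 1 − 2f = 0.340, giving a principal value of 70.1°.
A waning Moon lies in 180°–360°, so θ = 360° − 70.1° = 289.9°.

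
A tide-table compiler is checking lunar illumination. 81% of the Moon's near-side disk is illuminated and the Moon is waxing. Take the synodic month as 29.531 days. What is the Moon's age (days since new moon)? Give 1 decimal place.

10.5 days

Invert f = (1 − cos θ)/2 to get cos θ = 1 − 2(0.81) = -0.620, hence θ₀ = arccos -0.620 = 128.3°.
Before full moon the principal value applies: θ = 128.3°.
At 360°/29.531 d per day, 128.3° corresponds to 10.53 days.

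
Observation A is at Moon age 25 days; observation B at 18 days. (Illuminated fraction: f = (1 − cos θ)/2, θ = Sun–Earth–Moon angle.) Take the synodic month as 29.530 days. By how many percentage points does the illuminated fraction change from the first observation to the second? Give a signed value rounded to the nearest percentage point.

θ₁ = 360° × 25/29.530 = 304.8°, f₁ = (1 − cos θ₁)/2 = 0.215.
θ₂ = 360° × 18/29.530 = 219.4°, f₂ = (1 − cos θ₂)/2 = 0.886.
Change = f₂ − f₁ = +0.671 → +67 percentage points.

+67 percentage points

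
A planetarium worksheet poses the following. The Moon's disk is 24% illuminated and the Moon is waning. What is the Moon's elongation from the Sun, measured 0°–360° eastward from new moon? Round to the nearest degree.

301°

From f = (1 − cos θ)/2: cos θ = 1 − 2×0.24 = 0.520; arccos → 58.7°.
A waning Moon lies in 180°–360°, so θ = 360° − 58.7° = 301.3°.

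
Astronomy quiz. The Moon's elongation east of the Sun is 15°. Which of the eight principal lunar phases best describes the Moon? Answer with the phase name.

new moon

The new moon sector spans roughly -22°–22°; 15° falls inside it.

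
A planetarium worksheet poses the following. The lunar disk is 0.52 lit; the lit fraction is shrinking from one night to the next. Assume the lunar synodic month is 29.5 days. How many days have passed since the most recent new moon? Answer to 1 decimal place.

21.9 days

From f = (1 − cos θ)/2: cos θ = 1 − 2×0.52 = -0.040; arccos → 92.3°.
A waning Moon lies in 180°–360°, so θ = 360° − 92.3° = 267.7°.
At 360°/29.5 d per day, 267.7° corresponds to 21.94 days.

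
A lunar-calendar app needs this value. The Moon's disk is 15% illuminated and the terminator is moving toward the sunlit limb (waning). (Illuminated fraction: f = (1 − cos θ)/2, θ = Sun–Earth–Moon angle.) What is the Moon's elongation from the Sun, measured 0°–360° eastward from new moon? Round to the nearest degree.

cos θ = 1 − 2f = 0.700, giving a principal value of 45.6°.
Since the Moon is past full (waning), take the reflex angle: θ = 360° − 45.6° = 314.4°.

314°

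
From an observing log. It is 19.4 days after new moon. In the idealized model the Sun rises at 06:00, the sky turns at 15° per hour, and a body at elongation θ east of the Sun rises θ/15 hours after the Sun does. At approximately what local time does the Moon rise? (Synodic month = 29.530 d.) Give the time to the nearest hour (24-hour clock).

Phase angle: θ = 360°·(19.4 d)/(29.530 d) = 236.5°.
Delay after the Sun = 236.5° / (15°/h) ≈ 15.77 h.
06:00 + 15.77 h ≈ 21:46 → 22:00 to the nearest hour.

22:00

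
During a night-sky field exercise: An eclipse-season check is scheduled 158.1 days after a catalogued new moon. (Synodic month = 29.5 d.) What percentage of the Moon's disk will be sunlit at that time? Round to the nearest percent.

82%

158.1/29.5 = 5.359 lunations, so 5 complete cycles and 10.60 d into the next.
Elongation θ = 360° × 10.60/29.5 ≈ 129.4°.
With cos θ = (-0.634), the lit fraction is (1 − (-0.634))/2 ≈ 0.817, so 82%.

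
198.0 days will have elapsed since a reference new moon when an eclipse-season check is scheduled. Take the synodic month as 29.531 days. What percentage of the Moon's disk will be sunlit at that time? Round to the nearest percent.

Reduce mod P: 198.0 − 6×29.531 = 20.81 d into the current lunation.
Elongation θ = 360° × 20.81/29.531 ≈ 253.7°.
cos 253.7° = (-0.280), so f = (1 − (-0.280))/2 = 0.640, so 64%.

64%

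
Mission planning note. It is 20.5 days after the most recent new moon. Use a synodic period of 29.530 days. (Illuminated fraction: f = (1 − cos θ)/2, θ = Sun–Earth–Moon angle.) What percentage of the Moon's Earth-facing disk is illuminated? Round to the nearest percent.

The Moon has covered 20.5/29.530 of its cycle, so θ ≈ 360° × 20.5/29.530 = 249.9°.
Illuminated fraction = (1 − cos 249.9°)/2 = (1 − (-0.343))/2 ≈ 0.672, so 67%.

67%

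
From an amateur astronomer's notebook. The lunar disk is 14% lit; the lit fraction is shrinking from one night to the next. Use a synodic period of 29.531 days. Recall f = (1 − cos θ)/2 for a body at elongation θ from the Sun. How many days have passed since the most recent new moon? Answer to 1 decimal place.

25.9 days

Invert f = (1 − cos θ)/2 to get cos θ = 1 − 2(0.14) = 0.720, hence θ₀ = arccos 0.720 = 43.9°.
A waning Moon lies in 180°–360°, so θ = 360° − 43.9° = 316.1°.
Age = 29.531 × 316.1°/360° ≈ 25.93 days.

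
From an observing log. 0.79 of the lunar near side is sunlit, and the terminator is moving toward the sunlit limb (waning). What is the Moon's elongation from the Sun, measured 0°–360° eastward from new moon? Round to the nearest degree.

235°

From f = (1 − cos θ)/2: cos θ = 1 − 2×0.79 = -0.580; arccos → 125.5°.
Waning ⇒ past full, so θ = 360° − 125.5° = 234.5°.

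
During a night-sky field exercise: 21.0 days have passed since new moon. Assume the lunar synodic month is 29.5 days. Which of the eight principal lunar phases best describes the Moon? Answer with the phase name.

last quarter

At 21.0/29.5 of the cycle, θ ≈ 256° — the last quarter range.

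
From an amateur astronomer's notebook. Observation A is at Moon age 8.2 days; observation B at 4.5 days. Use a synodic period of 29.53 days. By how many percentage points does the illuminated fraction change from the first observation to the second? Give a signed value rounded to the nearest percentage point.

θ₁ = 360° × 8.2/29.53 = 100.0°, f₁ = (1 − cos θ₁)/2 = 0.587.
θ₂ = 360° × 4.5/29.53 = 54.9°, f₂ = (1 − cos θ₂)/2 = 0.212.
Change = f₂ − f₁ = -0.374 → -37 percentage points.

-37 pp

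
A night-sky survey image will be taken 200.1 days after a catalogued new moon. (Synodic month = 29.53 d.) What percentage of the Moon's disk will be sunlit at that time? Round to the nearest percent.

42%

200.1/29.53 = 6.776 lunations, so 6 complete cycles and 22.92 d into the next.
The Moon has covered 22.92/29.53 of its cycle, so θ ≈ 360° × 22.92/29.53 = 279.4°.
cos 279.4° = 0.164, so f = (1 − 0.164)/2 = 0.418, so 42%.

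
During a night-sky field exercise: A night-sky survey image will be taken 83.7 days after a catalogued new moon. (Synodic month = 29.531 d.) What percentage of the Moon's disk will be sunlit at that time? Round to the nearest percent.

25%

83.7 d spans 2 complete synodic months (2 × 29.531 = 59.06 d) plus 24.64 d.
The Moon has covered 24.64/29.531 of its cycle, so θ ≈ 360° × 24.64/29.531 = 300.4°.
With cos θ = 0.505, the lit fraction is (1 − 0.505)/2 ≈ 0.247, so 25%.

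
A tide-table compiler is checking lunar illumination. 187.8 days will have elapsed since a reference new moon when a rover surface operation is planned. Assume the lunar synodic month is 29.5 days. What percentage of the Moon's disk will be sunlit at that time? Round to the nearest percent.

187.8 d spans 6 complete synodic months (6 × 29.5 = 177.00 d) plus 10.80 d.
The Moon has covered 10.80/29.5 of its cycle, so θ ≈ 360° × 10.80/29.5 = 131.8°.
cos 131.8° = (-0.666), so f = (1 − (-0.666))/2 = 0.833, so 83%.

83%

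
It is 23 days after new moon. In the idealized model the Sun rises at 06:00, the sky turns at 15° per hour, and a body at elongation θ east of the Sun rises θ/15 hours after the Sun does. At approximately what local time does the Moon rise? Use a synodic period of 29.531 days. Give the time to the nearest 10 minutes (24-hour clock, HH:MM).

00:40

Elongation θ = 360° × 23/29.531 ≈ 280.4°.
Delay after the Sun = 280.4° / (15°/h) ≈ 18.69 h.
06:00 + 18.692 h ≈ 00:42 → 00:40 to the nearest ten minutes.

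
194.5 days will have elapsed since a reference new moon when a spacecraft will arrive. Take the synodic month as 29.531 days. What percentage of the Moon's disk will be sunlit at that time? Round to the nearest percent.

93%

194.5 d spans 6 complete synodic months (6 × 29.531 = 177.19 d) plus 17.31 d.
Phase angle: θ = 360°·(17.31 d)/(29.531 d) = 211.1°.
Illuminated fraction = (1 − cos 211.1°)/2 = (1 − (-0.857))/2 ≈ 0.928, so 93%.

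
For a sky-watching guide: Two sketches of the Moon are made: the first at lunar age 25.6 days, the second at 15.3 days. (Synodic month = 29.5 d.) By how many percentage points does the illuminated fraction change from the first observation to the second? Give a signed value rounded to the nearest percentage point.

θ₁ = 360° × 25.6/29.5 = 312.4°, f₁ = (1 − cos θ₁)/2 = 0.163.
θ₂ = 360° × 15.3/29.5 = 186.7°, f₂ = (1 − cos θ₂)/2 = 0.997.
Change = f₂ − f₁ = +0.834 → +83 percentage points.

+83 pp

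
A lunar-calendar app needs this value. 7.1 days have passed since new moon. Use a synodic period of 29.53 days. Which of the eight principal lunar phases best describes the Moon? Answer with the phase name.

first quarter

At 7.1/29.53 of the cycle, θ ≈ 87° — the first quarter range.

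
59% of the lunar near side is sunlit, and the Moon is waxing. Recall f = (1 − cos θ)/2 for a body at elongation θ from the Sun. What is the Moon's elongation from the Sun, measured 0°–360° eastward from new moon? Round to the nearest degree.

100°

cos θ = 1 − 2f = -0.180, giving a principal value of 100.4°.
Waxing ⇒ before full, so θ = 100.4°.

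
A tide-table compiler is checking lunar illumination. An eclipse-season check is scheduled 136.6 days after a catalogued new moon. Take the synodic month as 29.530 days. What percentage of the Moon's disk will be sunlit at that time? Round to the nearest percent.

Reduce mod P: 136.6 − 4×29.530 = 18.48 d into the current lunation.
Elongation θ = 360° × 18.48/29.530 ≈ 225.3°.
With cos θ = (-0.704), the lit fraction is (1 − (-0.704))/2 ≈ 0.852, so 85%.

85%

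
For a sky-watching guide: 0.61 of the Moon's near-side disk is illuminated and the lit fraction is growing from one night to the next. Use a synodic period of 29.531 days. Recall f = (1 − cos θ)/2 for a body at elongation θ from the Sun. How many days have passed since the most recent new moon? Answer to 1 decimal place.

Invert f = (1 − cos θ)/2 to get cos θ = 1 − 2(0.61) = -0.220, hence θ₀ = arccos -0.220 = 102.7°.
The Moon is waxing (0°–180°), so θ = 102.7° directly.
At 360°/29.531 d per day, 102.7° corresponds to 8.43 days.

8.4 days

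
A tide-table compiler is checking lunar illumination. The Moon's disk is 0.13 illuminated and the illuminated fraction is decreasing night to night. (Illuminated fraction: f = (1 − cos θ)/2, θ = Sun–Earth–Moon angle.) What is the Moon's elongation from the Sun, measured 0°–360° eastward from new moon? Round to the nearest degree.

318°

Invert f = (1 − cos θ)/2 to get cos θ = 1 − 2(0.13) = 0.740, hence θ₀ = arccos 0.740 = 42.3°.
Waning ⇒ past full, so θ = 360° − 42.3° = 317.7°.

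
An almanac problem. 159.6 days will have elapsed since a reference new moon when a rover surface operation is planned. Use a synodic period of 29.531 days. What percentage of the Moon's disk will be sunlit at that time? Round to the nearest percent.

91%

159.6/29.531 = 5.404 lunations, so 5 complete cycles and 11.94 d into the next.
Phase angle: θ = 360°·(11.94 d)/(29.531 d) = 145.6°.
Illuminated fraction = (1 − cos 145.6°)/2 = (1 − (-0.825))/2 ≈ 0.913, so 91%.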